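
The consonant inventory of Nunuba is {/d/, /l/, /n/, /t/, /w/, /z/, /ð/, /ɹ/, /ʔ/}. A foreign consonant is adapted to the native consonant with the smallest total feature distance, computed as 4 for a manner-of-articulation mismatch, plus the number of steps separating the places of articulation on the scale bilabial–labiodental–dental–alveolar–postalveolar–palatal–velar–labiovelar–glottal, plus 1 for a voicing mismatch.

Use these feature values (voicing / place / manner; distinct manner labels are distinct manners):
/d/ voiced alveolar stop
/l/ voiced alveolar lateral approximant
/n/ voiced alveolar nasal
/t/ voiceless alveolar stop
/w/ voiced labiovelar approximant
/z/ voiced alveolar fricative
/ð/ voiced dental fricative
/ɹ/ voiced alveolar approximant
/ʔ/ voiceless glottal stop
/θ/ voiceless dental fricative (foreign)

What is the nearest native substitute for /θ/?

/ð/ is closest: same manner (fricative), place distance 0 (dental→dental), voicing differs (+1); total 1. Next closest is /z/ at distance 2.

ð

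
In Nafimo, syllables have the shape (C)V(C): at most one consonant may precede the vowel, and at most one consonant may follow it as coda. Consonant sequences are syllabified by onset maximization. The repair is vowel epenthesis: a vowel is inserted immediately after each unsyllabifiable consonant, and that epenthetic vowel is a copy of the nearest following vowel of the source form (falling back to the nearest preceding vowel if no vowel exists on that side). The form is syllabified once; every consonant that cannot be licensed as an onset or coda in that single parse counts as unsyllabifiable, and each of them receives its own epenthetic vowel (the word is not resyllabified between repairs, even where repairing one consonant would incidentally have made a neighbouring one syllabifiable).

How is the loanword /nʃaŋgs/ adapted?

Under (C)V(C), the unsyllabifiable consonants are /n/, /g/, /s/ (at most one coda consonant is licensed; onsets are limited to one consonant).
Each unlicensed consonant becomes the onset of a new syllable: /n/ → /na/, /g/ → /ga/, /s/ → /sa/.

naʃaŋgasa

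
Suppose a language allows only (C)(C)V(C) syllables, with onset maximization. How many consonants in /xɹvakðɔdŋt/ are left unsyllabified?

Syllabifying with onset maximization leaves /x/, /ŋ/, /t/ stranded (at most one coda consonant is licensed; onsets may contain at most 2 consonants).

3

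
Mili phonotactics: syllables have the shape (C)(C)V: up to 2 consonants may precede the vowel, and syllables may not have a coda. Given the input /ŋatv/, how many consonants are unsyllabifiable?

The consonants /t/, /v/ cannot be parsed into a legal (C)(C)V syllable (no codas are permitted; onsets may contain at most 2 consonants).

2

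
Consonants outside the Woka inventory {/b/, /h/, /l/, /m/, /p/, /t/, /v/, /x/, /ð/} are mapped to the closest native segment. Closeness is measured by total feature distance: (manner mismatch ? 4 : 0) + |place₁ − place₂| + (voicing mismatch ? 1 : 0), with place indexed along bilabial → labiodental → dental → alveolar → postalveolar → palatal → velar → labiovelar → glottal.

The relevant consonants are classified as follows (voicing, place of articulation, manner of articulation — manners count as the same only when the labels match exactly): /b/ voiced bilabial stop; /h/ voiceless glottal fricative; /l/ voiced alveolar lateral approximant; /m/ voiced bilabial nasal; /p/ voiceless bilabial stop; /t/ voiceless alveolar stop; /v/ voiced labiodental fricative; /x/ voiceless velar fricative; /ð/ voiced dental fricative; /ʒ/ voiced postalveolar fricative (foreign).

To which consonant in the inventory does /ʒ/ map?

/ð/ is closest: same manner (fricative), place distance 2 (postalveolar→dental), same voicing; total 2. Next closest is /v/ at distance 3.

ð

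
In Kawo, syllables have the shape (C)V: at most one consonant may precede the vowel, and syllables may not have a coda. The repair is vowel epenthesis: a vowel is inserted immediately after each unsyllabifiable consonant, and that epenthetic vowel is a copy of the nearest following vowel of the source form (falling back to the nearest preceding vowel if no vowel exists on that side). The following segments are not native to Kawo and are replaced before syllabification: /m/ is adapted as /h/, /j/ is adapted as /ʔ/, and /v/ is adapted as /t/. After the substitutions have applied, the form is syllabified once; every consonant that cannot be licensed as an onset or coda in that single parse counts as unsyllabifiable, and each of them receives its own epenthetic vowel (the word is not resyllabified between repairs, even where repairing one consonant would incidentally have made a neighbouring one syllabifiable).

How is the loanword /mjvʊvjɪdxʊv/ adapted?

hʊʔʊtʊtɪʔɪdʊxʊtʊ

Substitution: /m/ → /h/, /j/ → /ʔ/, /v/ → /t/, giving /hʔtʊtʔɪdxʊt/.
The consonants /h/, /ʔ/, /t/, /d/, /t/ cannot be parsed into a legal (C)V syllable (no codas are permitted; onsets are limited to one consonant).
Epenthesis after each stranded consonant: /h/ → /hʊ/, /ʔ/ → /ʔʊ/, /t/ → /tɪ/, /d/ → /dʊ/, /t/ → /tʊ/.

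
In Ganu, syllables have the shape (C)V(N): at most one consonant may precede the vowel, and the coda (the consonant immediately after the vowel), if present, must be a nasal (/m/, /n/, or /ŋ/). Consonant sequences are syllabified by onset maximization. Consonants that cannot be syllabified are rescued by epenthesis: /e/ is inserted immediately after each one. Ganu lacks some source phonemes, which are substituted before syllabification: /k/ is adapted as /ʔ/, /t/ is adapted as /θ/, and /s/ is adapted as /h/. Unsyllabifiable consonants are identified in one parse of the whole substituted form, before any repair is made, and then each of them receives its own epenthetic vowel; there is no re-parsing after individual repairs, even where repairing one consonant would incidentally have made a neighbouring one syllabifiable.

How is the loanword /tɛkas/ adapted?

θɛʔahe

Substitution: /t/ → /θ/, /k/ → /ʔ/, /s/ → /h/, giving /θɛʔah/.
Under (C)V(N), the unsyllabifiable consonants are /h/ (only a nasal (/m/, /n/, or /ŋ/) is licensed in coda position; onsets are limited to one consonant).
Each unlicensed consonant becomes the onset of a new syllable: /h/ → /he/.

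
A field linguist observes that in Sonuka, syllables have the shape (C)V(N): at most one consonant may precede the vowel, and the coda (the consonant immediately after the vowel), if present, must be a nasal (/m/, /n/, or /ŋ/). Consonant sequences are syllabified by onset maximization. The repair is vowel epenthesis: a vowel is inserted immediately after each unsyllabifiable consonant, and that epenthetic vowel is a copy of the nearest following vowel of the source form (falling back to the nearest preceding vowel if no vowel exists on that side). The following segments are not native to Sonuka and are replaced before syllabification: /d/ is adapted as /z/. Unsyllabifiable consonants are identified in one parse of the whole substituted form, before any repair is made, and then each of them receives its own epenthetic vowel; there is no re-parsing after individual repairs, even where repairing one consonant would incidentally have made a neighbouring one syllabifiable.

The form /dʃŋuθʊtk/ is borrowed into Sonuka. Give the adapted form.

Substitution: /d/ → /z/, giving /zʃŋuθʊtk/.
Syllabifying with onset maximization leaves /z/, /ʃ/, /t/, /k/ stranded (only a nasal (/m/, /n/, or /ŋ/) is licensed in coda position; onsets are limited to one consonant).
Each unlicensed consonant becomes the onset of a new syllable: /z/ → /zu/, /ʃ/ → /ʃu/, /t/ → /tʊ/, /k/ → /kʊ/.

zuʃuŋuθʊtʊkʊ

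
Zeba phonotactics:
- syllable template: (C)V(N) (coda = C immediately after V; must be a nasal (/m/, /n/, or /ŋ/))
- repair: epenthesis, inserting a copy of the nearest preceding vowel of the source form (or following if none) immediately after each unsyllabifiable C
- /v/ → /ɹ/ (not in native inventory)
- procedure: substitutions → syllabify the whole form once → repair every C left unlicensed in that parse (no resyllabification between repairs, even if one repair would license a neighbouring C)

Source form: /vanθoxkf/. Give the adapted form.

ɹanθoxokofo

Substitution: /v/ → /ɹ/, giving /ɹanθoxkf/.
The consonants /x/, /k/, /f/ cannot be parsed into a legal (C)V(N) syllable (only a nasal (/m/, /n/, or /ŋ/) is licensed in coda position; onsets are limited to one consonant).
Inserting the epenthetic vowel yields /x/ → /xo/, /k/ → /ko/, /f/ → /fo/.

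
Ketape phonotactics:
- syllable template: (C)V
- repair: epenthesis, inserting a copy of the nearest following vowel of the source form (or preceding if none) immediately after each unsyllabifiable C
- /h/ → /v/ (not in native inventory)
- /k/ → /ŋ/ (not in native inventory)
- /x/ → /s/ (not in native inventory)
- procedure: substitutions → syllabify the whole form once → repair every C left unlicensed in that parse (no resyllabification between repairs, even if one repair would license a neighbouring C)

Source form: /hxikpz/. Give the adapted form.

Substitution: /h/ → /v/, /x/ → /s/, /k/ → /ŋ/, giving /vsiŋpz/.
Under (C)V, the unsyllabifiable consonants are /v/, /ŋ/, /p/, /z/ (no codas are permitted; onsets are limited to one consonant).
Each unlicensed consonant becomes the onset of a new syllable: /v/ → /vi/, /ŋ/ → /ŋi/, /p/ → /pi/, /z/ → /zi/.

visiŋipizi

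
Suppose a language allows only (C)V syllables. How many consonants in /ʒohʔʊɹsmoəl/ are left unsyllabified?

Syllabifying with onset maximization leaves /h/, /ɹ/, /s/, /l/ stranded (no codas are permitted; onsets are limited to one consonant).

4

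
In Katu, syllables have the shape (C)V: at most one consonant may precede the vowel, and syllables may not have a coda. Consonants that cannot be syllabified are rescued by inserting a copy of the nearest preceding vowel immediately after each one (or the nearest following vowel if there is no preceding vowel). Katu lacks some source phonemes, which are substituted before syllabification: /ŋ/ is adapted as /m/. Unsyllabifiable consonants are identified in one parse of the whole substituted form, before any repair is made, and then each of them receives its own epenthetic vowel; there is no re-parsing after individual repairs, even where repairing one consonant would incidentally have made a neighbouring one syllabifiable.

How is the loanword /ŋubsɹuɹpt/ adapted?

mubusuɹuɹuputu

Substitution: /ŋ/ → /m/, giving /mubsɹuɹpt/.
Syllabifying with onset maximization leaves /b/, /s/, /ɹ/, /p/, /t/ stranded (no codas are permitted; onsets are limited to one consonant).
Epenthesis after each stranded consonant: /b/ → /bu/, /s/ → /su/, /ɹ/ → /ɹu/, /p/ → /pu/, /t/ → /tu/.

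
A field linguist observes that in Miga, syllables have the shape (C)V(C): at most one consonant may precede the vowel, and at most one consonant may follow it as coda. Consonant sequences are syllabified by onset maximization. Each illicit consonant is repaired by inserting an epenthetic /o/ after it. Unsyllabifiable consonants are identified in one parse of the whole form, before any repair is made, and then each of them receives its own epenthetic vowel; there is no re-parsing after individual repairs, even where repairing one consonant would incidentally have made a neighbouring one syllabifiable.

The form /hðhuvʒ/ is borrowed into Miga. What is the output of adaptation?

The consonants /h/, /ð/, /ʒ/ cannot be parsed into a legal (C)V(C) syllable (at most one coda consonant is licensed; onsets are limited to one consonant).
Epenthesis after each stranded consonant: /h/ → /ho/, /ð/ → /ðo/, /ʒ/ → /ʒo/.

hoðohuvʒo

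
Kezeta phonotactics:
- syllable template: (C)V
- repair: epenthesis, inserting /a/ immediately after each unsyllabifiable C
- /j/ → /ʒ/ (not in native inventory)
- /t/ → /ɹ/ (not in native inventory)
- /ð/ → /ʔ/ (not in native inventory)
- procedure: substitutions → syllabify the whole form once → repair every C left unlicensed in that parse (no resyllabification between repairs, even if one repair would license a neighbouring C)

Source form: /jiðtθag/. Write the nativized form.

ʒiʔaɹaθaga

Substitution: /j/ → /ʒ/, /ð/ → /ʔ/, /t/ → /ɹ/, giving /ʒiʔɹθag/.
Under (C)V, the unsyllabifiable consonants are /ʔ/, /ɹ/, /g/ (no codas are permitted; onsets are limited to one consonant).
Each unlicensed consonant becomes the onset of a new syllable: /ʔ/ → /ʔa/, /ɹ/ → /ɹa/, /g/ → /ga/.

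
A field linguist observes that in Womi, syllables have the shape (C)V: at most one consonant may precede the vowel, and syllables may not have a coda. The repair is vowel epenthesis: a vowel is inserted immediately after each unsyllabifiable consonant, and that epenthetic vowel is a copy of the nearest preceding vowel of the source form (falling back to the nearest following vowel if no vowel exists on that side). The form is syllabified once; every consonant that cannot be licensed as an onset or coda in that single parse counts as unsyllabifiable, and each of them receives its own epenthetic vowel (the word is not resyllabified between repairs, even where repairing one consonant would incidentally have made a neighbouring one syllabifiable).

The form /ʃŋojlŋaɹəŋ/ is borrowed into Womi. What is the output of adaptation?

ʃoŋojoloŋaɹəŋə

The consonants /ʃ/, /j/, /l/, /ŋ/ cannot be parsed into a legal (C)V syllable (no codas are permitted; onsets are limited to one consonant).
Each unlicensed consonant becomes the onset of a new syllable: /ʃ/ → /ʃo/, /j/ → /jo/, /l/ → /lo/, /ŋ/ → /ŋə/.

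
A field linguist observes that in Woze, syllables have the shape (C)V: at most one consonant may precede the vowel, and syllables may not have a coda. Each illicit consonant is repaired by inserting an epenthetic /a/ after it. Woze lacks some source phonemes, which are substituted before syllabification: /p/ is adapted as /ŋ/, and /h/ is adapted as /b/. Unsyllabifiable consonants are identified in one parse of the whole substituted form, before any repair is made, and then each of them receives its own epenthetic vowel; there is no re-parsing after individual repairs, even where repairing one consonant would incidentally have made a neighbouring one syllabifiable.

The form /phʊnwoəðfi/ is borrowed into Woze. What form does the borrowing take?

ŋabʊnawoəðafi

Substitution: /p/ → /ŋ/, /h/ → /b/, giving /ŋbʊnwoəðfi/.
Under (C)V, the unsyllabifiable consonants are /ŋ/, /n/, /ð/ (no codas are permitted; onsets are limited to one consonant).
Each unlicensed consonant becomes the onset of a new syllable: /ŋ/ → /ŋa/, /n/ → /na/, /ð/ → /ða/.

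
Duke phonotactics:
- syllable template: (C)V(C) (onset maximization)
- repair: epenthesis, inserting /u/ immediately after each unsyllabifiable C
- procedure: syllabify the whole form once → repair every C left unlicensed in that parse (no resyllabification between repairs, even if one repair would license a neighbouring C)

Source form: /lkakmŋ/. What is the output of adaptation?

Syllabifying with onset maximization leaves /l/, /m/, /ŋ/ stranded (at most one coda consonant is licensed; onsets are limited to one consonant).
Each unlicensed consonant becomes the onset of a new syllable: /l/ → /lu/, /m/ → /mu/, /ŋ/ → /ŋu/.

lukakmuŋu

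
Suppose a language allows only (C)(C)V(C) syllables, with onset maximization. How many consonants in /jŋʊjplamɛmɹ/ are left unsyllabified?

Under (C)(C)V(C), the unsyllabifiable consonants are /ɹ/ (at most one coda consonant is licensed; onsets may contain at most 2 consonants).

1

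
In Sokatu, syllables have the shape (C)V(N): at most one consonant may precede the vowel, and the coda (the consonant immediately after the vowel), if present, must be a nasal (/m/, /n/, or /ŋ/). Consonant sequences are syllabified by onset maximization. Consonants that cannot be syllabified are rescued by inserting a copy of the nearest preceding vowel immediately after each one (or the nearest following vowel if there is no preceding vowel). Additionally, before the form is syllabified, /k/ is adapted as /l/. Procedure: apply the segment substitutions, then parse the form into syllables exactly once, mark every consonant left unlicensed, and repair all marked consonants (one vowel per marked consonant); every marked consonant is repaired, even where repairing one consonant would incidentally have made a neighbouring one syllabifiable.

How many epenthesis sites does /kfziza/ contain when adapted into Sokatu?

After substitution the input is /lfziza/.
The unsyllabifiable consonants are /l/, /f/; each receives one epenthetic vowel.

2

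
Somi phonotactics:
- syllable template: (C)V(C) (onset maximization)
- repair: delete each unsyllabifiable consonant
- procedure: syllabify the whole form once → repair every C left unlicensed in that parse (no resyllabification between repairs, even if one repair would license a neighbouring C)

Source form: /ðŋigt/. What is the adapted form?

ŋig

The consonants /ð/, /t/ cannot be parsed into a legal (C)V(C) syllable (at most one coda consonant is licensed; onsets are limited to one consonant).
Deletion applies to /ð/, /t/.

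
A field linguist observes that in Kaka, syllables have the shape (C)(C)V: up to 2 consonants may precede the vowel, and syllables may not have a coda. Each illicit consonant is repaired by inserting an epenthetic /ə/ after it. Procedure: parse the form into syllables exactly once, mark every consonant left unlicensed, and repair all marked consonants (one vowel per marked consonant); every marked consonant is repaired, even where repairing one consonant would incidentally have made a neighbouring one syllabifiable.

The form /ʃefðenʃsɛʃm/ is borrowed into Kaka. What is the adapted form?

Syllabifying with onset maximization leaves /n/, /ʃ/, /m/ stranded (no codas are permitted; onsets may contain at most 2 consonants).
Each unlicensed consonant becomes the onset of a new syllable: /n/ → /nə/, /ʃ/ → /ʃə/, /m/ → /mə/.

ʃefðenəʃsɛʃəmə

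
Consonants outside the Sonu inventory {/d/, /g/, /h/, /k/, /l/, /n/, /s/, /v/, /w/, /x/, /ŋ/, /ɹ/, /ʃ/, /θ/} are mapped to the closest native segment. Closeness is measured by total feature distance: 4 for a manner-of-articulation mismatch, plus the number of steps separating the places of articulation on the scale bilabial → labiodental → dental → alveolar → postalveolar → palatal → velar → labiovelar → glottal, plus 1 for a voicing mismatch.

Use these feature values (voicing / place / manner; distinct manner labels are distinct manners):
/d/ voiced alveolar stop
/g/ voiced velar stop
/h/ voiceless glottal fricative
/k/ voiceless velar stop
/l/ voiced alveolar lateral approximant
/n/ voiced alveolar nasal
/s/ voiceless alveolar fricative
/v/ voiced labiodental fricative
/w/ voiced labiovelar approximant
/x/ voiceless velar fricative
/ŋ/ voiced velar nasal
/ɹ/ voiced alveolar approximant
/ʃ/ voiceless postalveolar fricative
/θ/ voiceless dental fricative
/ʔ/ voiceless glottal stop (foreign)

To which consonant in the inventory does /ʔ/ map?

k

/k/ is closest: same manner (stop), place distance 2 (glottal→velar), same voicing; total 2. Next closest is /g/ at distance 3.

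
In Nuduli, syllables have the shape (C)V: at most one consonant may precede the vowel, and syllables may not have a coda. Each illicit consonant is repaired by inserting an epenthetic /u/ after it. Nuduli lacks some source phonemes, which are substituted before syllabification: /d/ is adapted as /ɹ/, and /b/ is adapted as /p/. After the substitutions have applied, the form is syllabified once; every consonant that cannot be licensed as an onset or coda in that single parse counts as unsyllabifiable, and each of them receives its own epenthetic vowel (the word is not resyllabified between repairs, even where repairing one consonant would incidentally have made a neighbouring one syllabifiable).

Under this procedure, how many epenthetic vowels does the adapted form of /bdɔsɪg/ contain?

After substitution the input is /pɹɔsɪg/.
The unsyllabifiable consonants are /p/, /g/; each receives one epenthetic vowel.

2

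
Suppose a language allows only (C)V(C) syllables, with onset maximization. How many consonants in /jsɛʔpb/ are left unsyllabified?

3

Syllabifying with onset maximization leaves /j/, /p/, /b/ stranded (at most one coda consonant is licensed; onsets are limited to one consonant).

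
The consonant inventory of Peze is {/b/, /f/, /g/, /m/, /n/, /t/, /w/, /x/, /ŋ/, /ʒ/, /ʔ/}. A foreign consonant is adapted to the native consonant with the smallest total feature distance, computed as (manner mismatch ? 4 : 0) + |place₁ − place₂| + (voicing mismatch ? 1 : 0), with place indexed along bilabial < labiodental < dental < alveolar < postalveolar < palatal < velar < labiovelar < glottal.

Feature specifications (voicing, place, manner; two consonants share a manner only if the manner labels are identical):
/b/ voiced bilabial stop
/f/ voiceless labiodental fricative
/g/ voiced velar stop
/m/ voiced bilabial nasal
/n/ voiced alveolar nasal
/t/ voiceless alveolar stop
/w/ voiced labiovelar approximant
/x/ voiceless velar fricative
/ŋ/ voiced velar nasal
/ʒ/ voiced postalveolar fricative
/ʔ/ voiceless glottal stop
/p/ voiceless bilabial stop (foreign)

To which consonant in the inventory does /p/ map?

/b/ is closest: same manner (stop), place distance 0 (bilabial→bilabial), voicing differs (+1); total 1. Next closest is /t/ at distance 3.

b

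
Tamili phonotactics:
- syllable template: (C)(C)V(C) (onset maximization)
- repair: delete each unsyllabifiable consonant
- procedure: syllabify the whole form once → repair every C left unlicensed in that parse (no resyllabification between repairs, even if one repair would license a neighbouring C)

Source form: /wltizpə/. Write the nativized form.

ltizpə

The consonants /w/ cannot be parsed into a legal (C)(C)V(C) syllable (at most one coda consonant is licensed; onsets may contain at most 2 consonants).
Deleting the stranded consonants removes /w/.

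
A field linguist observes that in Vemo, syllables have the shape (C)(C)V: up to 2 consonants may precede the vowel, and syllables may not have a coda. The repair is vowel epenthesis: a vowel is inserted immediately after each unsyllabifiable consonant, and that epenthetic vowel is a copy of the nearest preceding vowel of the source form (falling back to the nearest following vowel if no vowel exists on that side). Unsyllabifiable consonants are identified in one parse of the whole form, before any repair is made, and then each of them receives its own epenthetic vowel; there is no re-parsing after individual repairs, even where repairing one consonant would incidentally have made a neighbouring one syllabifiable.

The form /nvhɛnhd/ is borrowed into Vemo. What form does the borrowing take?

nɛvhɛnɛhɛdɛ

Under (C)(C)V, the unsyllabifiable consonants are /n/, /n/, /h/, /d/ (no codas are permitted; onsets may contain at most 2 consonants).
Each unlicensed consonant becomes the onset of a new syllable: /n/ → /nɛ/, /n/ → /nɛ/, /h/ → /hɛ/, /d/ → /dɛ/.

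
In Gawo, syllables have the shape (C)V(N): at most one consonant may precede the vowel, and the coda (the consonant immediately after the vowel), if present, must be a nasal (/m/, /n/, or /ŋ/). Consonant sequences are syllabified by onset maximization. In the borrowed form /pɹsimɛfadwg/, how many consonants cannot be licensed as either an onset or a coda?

5

Syllabifying with onset maximization leaves /p/, /ɹ/, /d/, /w/, /g/ stranded (only a nasal (/m/, /n/, or /ŋ/) is licensed in coda position; onsets are limited to one consonant).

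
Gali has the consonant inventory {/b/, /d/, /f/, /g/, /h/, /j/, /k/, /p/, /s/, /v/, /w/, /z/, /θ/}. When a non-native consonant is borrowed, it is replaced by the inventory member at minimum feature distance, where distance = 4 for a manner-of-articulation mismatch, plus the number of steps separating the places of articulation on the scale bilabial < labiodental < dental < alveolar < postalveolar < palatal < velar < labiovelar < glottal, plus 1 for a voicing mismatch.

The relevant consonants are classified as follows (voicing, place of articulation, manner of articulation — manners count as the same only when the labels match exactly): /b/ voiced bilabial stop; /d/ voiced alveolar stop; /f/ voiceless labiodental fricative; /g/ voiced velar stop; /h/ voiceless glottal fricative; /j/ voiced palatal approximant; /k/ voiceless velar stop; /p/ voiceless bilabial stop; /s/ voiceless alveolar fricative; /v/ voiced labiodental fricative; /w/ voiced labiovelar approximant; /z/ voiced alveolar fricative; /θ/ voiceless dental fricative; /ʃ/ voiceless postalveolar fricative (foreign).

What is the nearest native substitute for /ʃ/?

s

/s/ is closest: same manner (fricative), place distance 1 (postalveolar→alveolar), same voicing; total 1. Next closest is /z/ at distance 2.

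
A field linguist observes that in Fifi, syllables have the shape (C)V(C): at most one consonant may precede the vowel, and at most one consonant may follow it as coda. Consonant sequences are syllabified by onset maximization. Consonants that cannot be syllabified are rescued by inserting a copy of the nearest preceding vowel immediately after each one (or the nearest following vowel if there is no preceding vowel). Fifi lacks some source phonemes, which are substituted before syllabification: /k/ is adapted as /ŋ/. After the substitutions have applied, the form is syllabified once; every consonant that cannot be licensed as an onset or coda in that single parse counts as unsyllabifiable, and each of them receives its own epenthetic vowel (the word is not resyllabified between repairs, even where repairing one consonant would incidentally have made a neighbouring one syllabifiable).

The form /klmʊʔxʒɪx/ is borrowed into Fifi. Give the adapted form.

Substitution: /k/ → /ŋ/, giving /ŋlmʊʔxʒɪx/.
Under (C)V(C), the unsyllabifiable consonants are /ŋ/, /l/, /x/ (at most one coda consonant is licensed; onsets are limited to one consonant).
Each unlicensed consonant becomes the onset of a new syllable: /ŋ/ → /ŋʊ/, /l/ → /lʊ/, /x/ → /xʊ/.

ŋʊlʊmʊʔxʊʒɪx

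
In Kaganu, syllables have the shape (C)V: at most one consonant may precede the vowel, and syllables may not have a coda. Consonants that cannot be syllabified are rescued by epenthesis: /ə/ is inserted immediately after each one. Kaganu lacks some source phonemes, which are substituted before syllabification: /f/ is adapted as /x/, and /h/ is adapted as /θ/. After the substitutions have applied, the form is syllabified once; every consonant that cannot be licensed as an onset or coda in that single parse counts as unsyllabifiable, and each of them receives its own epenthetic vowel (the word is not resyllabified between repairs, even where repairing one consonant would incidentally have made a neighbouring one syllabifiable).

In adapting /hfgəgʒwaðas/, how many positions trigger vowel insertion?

After substitution the input is /θxgəgʒwaðas/.
The unsyllabifiable consonants are /θ/, /x/, /g/, /ʒ/, /s/; each receives one epenthetic vowel.

5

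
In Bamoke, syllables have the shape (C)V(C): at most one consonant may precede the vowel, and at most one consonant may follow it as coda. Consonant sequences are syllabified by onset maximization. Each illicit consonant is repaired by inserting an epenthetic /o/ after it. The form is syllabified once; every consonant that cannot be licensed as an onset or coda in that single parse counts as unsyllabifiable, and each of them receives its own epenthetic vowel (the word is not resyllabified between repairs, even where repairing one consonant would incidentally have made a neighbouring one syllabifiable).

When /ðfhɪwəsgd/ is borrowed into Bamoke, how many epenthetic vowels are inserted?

4

The unsyllabifiable consonants are /ð/, /f/, /g/, /d/; each receives one epenthetic vowel.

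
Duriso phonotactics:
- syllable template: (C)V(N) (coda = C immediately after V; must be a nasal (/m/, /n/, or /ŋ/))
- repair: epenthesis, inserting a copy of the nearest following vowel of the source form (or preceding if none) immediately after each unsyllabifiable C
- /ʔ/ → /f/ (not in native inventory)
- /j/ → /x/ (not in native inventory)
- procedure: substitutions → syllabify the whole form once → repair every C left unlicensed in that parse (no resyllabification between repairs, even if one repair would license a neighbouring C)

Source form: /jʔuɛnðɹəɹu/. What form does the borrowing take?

Substitution: /j/ → /x/, /ʔ/ → /f/, giving /xfuɛnðɹəɹu/.
The consonants /x/, /ð/ cannot be parsed into a legal (C)V(N) syllable (only a nasal (/m/, /n/, or /ŋ/) is licensed in coda position; onsets are limited to one consonant).
Each unlicensed consonant becomes the onset of a new syllable: /x/ → /xu/, /ð/ → /ðə/.

xufuɛnðəɹəɹu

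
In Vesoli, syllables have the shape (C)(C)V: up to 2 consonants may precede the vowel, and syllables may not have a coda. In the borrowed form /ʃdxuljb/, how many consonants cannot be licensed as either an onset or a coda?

Syllabifying with onset maximization leaves /ʃ/, /l/, /j/, /b/ stranded (no codas are permitted; onsets may contain at most 2 consonants).

4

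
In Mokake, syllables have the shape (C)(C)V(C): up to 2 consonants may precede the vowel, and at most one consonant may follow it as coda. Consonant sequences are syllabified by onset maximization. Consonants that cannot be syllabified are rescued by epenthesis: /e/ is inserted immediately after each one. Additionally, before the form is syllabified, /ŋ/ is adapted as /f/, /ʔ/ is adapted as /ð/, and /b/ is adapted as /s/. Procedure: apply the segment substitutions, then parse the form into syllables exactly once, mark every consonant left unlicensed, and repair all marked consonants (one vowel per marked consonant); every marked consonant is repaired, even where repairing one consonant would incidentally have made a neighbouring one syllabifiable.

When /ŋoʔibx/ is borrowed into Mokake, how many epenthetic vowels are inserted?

1

After substitution the input is /foðisx/.
The unsyllabifiable consonants are /x/; each receives one epenthetic vowel.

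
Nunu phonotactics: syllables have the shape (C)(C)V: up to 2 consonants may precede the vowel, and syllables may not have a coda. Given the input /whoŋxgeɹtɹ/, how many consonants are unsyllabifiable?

Syllabifying with onset maximization leaves /ŋ/, /ɹ/, /t/, /ɹ/ stranded (no codas are permitted; onsets may contain at most 2 consonants).

4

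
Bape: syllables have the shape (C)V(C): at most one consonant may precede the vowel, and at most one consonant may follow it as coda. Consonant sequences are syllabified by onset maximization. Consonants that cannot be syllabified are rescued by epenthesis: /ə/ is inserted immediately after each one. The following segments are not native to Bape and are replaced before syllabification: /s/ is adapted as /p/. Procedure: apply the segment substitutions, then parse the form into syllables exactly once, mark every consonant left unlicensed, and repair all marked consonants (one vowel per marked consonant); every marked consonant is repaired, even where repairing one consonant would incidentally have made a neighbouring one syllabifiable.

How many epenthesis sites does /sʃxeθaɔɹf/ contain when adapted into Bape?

3

After substitution the input is /pʃxeθaɔɹf/.
The unsyllabifiable consonants are /p/, /ʃ/, /f/; each receives one epenthetic vowel.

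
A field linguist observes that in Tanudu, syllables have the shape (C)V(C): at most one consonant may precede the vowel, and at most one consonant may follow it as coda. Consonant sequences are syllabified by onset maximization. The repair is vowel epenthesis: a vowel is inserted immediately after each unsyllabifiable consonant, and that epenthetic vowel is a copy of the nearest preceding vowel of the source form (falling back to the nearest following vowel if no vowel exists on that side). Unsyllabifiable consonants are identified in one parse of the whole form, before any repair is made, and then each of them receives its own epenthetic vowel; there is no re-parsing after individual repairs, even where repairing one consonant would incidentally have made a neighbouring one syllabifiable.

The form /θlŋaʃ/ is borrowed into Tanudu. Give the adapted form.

θalaŋaʃ

The consonants /θ/, /l/ cannot be parsed into a legal (C)V(C) syllable (at most one coda consonant is licensed; onsets are limited to one consonant).
Epenthesis after each stranded consonant: /θ/ → /θa/, /l/ → /la/.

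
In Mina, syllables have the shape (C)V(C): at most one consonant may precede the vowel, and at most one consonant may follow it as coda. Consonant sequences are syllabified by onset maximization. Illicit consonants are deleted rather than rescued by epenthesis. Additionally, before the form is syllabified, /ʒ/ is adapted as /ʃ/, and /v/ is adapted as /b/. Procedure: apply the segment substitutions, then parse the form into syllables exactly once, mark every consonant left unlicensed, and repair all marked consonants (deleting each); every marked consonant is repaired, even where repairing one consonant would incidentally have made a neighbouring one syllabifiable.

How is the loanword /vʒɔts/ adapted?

ʃɔt

Substitution: /v/ → /b/, /ʒ/ → /ʃ/, giving /bʃɔts/.
Syllabifying with onset maximization leaves /b/, /s/ stranded (at most one coda consonant is licensed; onsets are limited to one consonant).
Each unlicensed consonant is deleted: /b/, /s/.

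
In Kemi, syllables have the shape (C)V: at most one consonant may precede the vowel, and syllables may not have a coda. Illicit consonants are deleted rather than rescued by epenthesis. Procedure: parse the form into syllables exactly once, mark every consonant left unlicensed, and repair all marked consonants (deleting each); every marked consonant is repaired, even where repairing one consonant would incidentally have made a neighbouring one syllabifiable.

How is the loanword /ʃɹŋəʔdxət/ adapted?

The consonants /ʃ/, /ɹ/, /ʔ/, /d/, /t/ cannot be parsed into a legal (C)V syllable (no codas are permitted; onsets are limited to one consonant).
Each unlicensed consonant is deleted: /ʃ/, /ɹ/, /ʔ/, /d/, /t/.

ŋəxə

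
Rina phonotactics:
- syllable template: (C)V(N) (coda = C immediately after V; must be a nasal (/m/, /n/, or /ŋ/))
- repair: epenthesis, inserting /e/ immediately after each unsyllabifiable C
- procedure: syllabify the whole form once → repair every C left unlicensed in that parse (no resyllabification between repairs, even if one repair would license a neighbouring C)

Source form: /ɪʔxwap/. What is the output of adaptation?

Syllabifying with onset maximization leaves /ʔ/, /x/, /p/ stranded (only a nasal (/m/, /n/, or /ŋ/) is licensed in coda position; onsets are limited to one consonant).
Inserting the epenthetic vowel yields /ʔ/ → /ʔe/, /x/ → /xe/, /p/ → /pe/.

ɪʔexewape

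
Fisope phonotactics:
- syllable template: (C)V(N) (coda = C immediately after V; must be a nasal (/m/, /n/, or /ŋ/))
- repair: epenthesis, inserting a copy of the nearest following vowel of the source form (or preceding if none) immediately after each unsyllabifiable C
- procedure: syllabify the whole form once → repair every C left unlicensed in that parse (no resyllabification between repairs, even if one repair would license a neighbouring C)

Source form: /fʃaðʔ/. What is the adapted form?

Under (C)V(N), the unsyllabifiable consonants are /f/, /ð/, /ʔ/ (only a nasal (/m/, /n/, or /ŋ/) is licensed in coda position; onsets are limited to one consonant).
Epenthesis after each stranded consonant: /f/ → /fa/, /ð/ → /ða/, /ʔ/ → /ʔa/.

faʃaðaʔa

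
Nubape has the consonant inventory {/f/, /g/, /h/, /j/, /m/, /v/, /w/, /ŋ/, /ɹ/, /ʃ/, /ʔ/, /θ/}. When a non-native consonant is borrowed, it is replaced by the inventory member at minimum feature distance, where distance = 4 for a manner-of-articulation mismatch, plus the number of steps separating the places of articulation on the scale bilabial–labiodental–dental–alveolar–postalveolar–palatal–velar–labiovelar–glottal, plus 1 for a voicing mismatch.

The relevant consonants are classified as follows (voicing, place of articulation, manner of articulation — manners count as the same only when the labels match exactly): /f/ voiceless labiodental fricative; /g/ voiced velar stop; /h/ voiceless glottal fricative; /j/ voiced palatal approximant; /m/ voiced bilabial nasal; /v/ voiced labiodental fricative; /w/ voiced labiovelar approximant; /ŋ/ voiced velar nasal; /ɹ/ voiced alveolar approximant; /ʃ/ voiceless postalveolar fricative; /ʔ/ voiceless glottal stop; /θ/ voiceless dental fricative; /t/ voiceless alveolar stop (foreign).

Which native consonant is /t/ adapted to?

g

/g/ is closest: same manner (stop), place distance 3 (alveolar→velar), voicing differs (+1); total 4. Next closest is /ɹ/ at distance 5.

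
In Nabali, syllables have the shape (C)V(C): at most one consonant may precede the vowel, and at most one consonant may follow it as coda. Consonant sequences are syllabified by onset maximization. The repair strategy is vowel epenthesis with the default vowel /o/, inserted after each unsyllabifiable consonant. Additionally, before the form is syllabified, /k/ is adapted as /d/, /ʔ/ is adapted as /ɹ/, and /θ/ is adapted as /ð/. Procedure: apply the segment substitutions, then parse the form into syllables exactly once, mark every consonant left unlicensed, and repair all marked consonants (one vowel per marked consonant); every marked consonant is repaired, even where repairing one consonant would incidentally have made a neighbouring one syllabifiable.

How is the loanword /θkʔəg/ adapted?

ðodoɹəg

Substitution: /θ/ → /ð/, /k/ → /d/, /ʔ/ → /ɹ/, giving /ðdɹəg/.
Under (C)V(C), the unsyllabifiable consonants are /ð/, /d/ (at most one coda consonant is licensed; onsets are limited to one consonant).
Epenthesis after each stranded consonant: /ð/ → /ðo/, /d/ → /do/.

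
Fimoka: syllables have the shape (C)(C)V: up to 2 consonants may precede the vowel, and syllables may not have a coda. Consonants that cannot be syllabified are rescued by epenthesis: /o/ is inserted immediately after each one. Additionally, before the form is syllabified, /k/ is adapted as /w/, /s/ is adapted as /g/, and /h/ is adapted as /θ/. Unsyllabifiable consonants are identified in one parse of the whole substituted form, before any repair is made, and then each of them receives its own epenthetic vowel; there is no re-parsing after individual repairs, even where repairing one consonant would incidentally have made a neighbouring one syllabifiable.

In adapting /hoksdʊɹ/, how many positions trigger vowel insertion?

After substitution the input is /θowgdʊɹ/.
The unsyllabifiable consonants are /w/, /ɹ/; each receives one epenthetic vowel.

2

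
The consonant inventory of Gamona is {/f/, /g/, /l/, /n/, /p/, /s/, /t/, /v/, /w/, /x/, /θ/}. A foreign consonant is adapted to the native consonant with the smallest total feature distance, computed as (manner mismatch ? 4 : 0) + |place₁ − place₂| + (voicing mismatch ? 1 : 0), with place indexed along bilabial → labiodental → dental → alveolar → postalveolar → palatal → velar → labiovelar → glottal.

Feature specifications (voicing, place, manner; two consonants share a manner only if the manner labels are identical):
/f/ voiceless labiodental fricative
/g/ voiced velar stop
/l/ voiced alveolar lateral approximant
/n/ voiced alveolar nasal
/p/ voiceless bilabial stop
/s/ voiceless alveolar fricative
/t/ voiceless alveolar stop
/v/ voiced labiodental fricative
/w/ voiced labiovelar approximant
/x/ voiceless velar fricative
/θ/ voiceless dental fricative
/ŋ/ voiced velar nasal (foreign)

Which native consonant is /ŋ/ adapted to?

n

/n/ is closest: same manner (nasal), place distance 3 (velar→alveolar), same voicing; total 3. Next closest is /g/ at distance 4.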